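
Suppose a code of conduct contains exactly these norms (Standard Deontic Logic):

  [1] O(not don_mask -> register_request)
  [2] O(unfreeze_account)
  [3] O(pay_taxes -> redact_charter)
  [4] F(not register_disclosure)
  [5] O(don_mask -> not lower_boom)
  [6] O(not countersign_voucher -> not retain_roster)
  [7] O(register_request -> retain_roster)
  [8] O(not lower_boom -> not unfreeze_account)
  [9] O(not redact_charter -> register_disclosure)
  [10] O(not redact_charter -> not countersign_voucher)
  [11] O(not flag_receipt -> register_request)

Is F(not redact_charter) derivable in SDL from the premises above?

Yes

From premise 2 we have O(unfreeze_account).
Premise 8 is O(not lower_boom -> not unfreeze_account); contrapositively O(unfreeze_account -> lower_boom). Since O(unfreeze_account) holds, K gives O(lower_boom).
Premise 5 is O(don_mask -> not lower_boom); contrapositively O(lower_boom -> not don_mask). Since O(lower_boom) holds, K gives O(not don_mask).
With premise 1, O(not don_mask -> register_request), the K-axiom yields O(register_request).
Applying K to premise 7 (O(register_request -> retain_roster)) and O(register_request) yields O(retain_roster).
Premise 6 is O(not countersign_voucher -> not retain_roster); contrapositively O(retain_roster -> countersign_voucher). Since O(retain_roster) holds, K gives O(countersign_voucher).
The contrapositive of premise 10 (O(not redact_charter -> not countersign_voucher)) is O(countersign_voucher -> redact_charter), and O(countersign_voucher) is already established, so O(redact_charter).
Premises 3, 4, 9, 11 do not contribute to this derivation.
So O(redact_charter) holds, i.e. F(not redact_charter). The claim follows.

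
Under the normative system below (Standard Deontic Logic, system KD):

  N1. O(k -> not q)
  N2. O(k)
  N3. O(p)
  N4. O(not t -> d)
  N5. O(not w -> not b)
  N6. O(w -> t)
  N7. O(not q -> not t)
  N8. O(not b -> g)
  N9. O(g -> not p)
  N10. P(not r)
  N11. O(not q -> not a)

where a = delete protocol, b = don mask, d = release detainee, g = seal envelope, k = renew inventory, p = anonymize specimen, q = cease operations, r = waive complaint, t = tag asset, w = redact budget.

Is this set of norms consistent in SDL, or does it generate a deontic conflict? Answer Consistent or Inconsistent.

From premise 3 we have O(p).
Premise 9, O(g -> not p), contraposes to O(p -> not g); with O(p) we get O(not g).
The contrapositive of premise 8 (O(not b -> g)) is O(not g -> b), and O(not g) is already established, so O(b).
Premise 5 is O(not w -> not b); contrapositively O(b -> w). Since O(b) holds, K gives O(w).
From O(w) and premise 6, O(w -> t), we obtain O(t).
Premise 7, O(not q -> not t), contraposes to O(t -> q); with O(t) we get O(q).
Premise 1, O(k -> not q), contraposes to O(q -> not k); with O(q) we get O(not k).
However, premise 2 gives O(k).
We now have both O(not k) and O(k) — k is simultaneously obligatory and forbidden, violating the D-axiom.

Inconsistent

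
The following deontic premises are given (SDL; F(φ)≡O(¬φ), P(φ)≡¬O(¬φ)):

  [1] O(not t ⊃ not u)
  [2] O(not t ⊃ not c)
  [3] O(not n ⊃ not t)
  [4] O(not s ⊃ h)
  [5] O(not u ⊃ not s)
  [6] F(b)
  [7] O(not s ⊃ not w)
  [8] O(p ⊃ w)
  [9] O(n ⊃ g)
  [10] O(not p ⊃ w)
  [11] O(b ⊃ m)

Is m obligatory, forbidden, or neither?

Premise 11 is O(b ⊃ m), but O(b) is not derivable from the premises, so it does not yield O(m).
No premise or chain of K-axiom applications forces O(m), and none forces O(not m). So m is neither obligatory nor forbidden under these norms.

Neither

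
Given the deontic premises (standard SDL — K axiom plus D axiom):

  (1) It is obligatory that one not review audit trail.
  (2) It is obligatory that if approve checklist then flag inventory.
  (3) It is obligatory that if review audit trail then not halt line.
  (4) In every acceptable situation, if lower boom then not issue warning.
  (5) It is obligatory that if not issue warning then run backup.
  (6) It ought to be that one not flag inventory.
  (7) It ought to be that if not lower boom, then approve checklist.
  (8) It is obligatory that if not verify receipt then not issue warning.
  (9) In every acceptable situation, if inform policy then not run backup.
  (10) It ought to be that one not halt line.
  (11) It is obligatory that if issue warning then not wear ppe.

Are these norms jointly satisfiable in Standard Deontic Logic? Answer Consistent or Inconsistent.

Premise 3 is O(review_audit_trail → ¬halt_line); even if O(¬halt_line) held, inferring O(review_audit_trail) would be affirming the consequent — invalid.
So O(review_audit_trail) is not derivable, and the apparent clash with O(¬review_audit_trail) does not arise.
A world satisfying every obligation exists (e.g. approve_checklist=false, flag_inventory=false, halt_line=false, inform_policy=false, issue_warning=false, lower_boom=true, review_audit_trail=false, run_backup=true, verify_receipt=false, wear_ppe=false); no atom is both obligatory and forbidden, so the set is consistent.

Consistent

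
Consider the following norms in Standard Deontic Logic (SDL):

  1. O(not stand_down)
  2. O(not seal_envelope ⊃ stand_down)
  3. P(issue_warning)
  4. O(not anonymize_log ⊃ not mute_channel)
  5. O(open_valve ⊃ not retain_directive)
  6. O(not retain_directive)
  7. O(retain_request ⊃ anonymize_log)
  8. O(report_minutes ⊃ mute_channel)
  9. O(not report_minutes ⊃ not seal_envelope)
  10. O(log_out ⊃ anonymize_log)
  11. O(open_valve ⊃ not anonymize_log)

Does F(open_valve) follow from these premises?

Premise 1 gives O(not stand_down).
Premise 2, O(not seal_envelope ⊃ stand_down), contraposes to O(not stand_down ⊃ seal_envelope); with O(not stand_down) we get O(seal_envelope).
Premise 9, O(not report_minutes ⊃ not seal_envelope), contraposes to O(seal_envelope ⊃ report_minutes); with O(seal_envelope) we get O(report_minutes).
Premise 8 is O(report_minutes ⊃ mute_channel); since O(report_minutes), deontic closure gives O(mute_channel).
The contrapositive of premise 4 (O(not anonymize_log ⊃ not mute_channel)) is O(mute_channel ⊃ anonymize_log), and O(mute_channel) is already established, so O(anonymize_log).
Premise 11, O(open_valve ⊃ not anonymize_log), contraposes to O(anonymize_log ⊃ not open_valve); with O(anonymize_log) we get O(not open_valve).
Premises 3, 5, 6, 7, 10 do not contribute to this derivation.
So O(not open_valve) holds, i.e. F(open_valve). The claim follows.

Yes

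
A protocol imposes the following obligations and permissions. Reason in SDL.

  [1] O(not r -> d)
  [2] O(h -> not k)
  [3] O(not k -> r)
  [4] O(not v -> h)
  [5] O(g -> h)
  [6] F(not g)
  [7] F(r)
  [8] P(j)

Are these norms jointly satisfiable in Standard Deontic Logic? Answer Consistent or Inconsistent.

F(not g) at premise 6 means O(g).
Applying K to premise 5 (O(g -> h)) and O(g) yields O(h).
From O(h) and premise 2, O(h -> not k), we obtain O(not k).
With premise 3, O(not k -> r), the K-axiom yields O(r).
But premise 7, F(r), means O(not r).
We now have both O(r) and O(not r) — r is simultaneously obligatory and forbidden, violating the D-axiom.

Inconsistent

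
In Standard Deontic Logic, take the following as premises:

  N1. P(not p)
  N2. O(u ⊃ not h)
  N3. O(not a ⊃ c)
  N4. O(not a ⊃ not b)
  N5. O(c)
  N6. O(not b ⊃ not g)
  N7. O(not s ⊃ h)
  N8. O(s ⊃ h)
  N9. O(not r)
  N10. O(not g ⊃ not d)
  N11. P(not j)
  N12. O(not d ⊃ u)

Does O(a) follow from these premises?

Yes

Premises 7 and 8 are O(not s ⊃ h) and O(s ⊃ h); every ideal world satisfies not s or s, so in either case h holds — hence O(h).
Premise 2, O(u ⊃ not h), contraposes to O(h ⊃ not u); with O(h) we get O(not u).
Premise 12 is O(not d ⊃ u); contrapositively O(not u ⊃ d). Since O(not u) holds, K gives O(d).
Premise 10, O(not g ⊃ not d), contraposes to O(d ⊃ g); with O(d) we get O(g).
The contrapositive of premise 6 (O(not b ⊃ not g)) is O(g ⊃ b), and O(g) is already established, so O(b).
Premise 4 is O(not a ⊃ not b); contrapositively O(b ⊃ a). Since O(b) holds, K gives O(a).
Premises 1, 3, 5, 9, 11 do not contribute to this derivation.
So O(a) follows.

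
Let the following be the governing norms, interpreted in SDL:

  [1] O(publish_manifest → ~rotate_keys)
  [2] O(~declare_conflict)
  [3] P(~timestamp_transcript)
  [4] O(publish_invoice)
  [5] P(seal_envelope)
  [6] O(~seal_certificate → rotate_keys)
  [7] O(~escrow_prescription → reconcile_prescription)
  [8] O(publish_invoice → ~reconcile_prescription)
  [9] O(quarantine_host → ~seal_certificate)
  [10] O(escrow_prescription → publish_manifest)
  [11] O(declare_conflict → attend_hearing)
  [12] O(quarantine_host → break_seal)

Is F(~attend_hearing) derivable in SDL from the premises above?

Premise 11 is O(declare_conflict → attend_hearing), but O(declare_conflict) is not derivable from the premises, so it does not yield O(attend_hearing).
No other premise forces O(attend_hearing). An ideal world satisfying every premise can still have ~attend_hearing true, so F(~attend_hearing) is not derivable.

No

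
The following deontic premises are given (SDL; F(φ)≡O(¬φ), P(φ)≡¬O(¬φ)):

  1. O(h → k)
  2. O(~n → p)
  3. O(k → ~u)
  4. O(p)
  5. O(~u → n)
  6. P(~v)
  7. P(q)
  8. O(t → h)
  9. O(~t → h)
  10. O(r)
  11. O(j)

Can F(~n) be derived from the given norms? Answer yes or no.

Yes

Premises 9 and 8 cover both cases: O(~t → h) and O(t → h). Since ~t ∨ t is a tautology, O(h) follows.
Applying K to premise 1 (O(h → k)) and O(h) yields O(k).
With premise 3, O(k → ~u), the K-axiom yields O(~u).
From O(~u) and premise 5, O(~u → n), we obtain O(n).
Premises 2, 4, 6, 7, 10, 11 do not contribute to this derivation.
So O(n) holds, i.e. F(~n). The claim follows.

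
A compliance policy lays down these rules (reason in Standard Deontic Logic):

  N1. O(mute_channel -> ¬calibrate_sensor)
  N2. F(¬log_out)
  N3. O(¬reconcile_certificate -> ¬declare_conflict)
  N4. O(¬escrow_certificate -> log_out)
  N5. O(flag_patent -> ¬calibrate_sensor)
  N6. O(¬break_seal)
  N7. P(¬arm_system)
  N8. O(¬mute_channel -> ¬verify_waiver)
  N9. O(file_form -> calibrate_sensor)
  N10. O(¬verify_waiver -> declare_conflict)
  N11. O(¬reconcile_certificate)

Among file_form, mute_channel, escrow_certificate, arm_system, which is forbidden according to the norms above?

Premise 11 states O(¬reconcile_certificate) outright.
With premise 3, O(¬reconcile_certificate -> ¬declare_conflict), the K-axiom yields O(¬declare_conflict).
The contrapositive of premise 10 (O(¬verify_waiver -> declare_conflict)) is O(¬declare_conflict -> verify_waiver), and O(¬declare_conflict) is already established, so O(verify_waiver).
The contrapositive of premise 8 (O(¬mute_channel -> ¬verify_waiver)) is O(verify_waiver -> mute_channel), and O(verify_waiver) is already established, so O(mute_channel).
Applying K to premise 1 (O(mute_channel -> ¬calibrate_sensor)) and O(mute_channel) yields O(¬calibrate_sensor).
Premise 9 is O(file_form -> calibrate_sensor); contrapositively O(¬calibrate_sensor -> ¬file_form). Since O(¬calibrate_sensor) holds, K gives O(¬file_form).
So O(¬file_form) holds, i.e. file_form is forbidden. None of the other listed options is forbidden under the premises.

file_form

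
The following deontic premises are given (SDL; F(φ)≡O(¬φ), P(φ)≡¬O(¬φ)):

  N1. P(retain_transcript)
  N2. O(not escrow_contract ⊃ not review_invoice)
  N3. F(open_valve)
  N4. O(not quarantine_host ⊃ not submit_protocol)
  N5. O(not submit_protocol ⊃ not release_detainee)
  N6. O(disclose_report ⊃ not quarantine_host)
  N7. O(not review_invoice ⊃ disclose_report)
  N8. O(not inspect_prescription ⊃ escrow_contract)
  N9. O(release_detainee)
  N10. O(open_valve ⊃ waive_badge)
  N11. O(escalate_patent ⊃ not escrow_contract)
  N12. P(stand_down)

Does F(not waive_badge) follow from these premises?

Premise 10 is O(open_valve ⊃ waive_badge), but O(open_valve) is not derivable from the premises, so it does not yield O(waive_badge).
No other premise forces O(waive_badge). An ideal world satisfying every premise can still have not waive_badge true, so F(not waive_badge) is not derivable.

No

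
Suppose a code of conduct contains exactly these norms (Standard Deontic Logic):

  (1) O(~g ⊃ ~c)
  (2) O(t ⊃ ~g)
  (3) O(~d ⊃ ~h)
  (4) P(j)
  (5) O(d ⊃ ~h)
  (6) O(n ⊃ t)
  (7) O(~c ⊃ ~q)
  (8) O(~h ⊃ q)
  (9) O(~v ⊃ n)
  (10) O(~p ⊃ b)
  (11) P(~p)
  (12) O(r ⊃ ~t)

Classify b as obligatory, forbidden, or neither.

Premise 10 is O(~p ⊃ b), but O(~p) is not derivable from the premises (the permission P(~p) asserts only ~O(p), not O(~p)), so it does not yield O(b).
No premise or chain of K-axiom applications forces O(b), and none forces O(~b). So b is neither obligatory nor forbidden under these norms.

Neither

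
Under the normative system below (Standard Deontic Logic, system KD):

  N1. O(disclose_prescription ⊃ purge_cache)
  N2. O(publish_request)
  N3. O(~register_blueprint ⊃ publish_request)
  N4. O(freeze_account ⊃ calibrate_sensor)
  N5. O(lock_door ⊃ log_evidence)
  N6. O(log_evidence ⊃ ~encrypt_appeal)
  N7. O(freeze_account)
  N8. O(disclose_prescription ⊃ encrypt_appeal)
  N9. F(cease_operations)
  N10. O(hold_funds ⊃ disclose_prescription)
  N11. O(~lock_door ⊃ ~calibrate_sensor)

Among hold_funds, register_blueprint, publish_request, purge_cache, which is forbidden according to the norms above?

hold_funds

Premise 7 states O(freeze_account) outright.
Applying K to premise 4 (O(freeze_account ⊃ calibrate_sensor)) and O(freeze_account) yields O(calibrate_sensor).
The contrapositive of premise 11 (O(~lock_door ⊃ ~calibrate_sensor)) is O(calibrate_sensor ⊃ lock_door), and O(calibrate_sensor) is already established, so O(lock_door).
With premise 5, O(lock_door ⊃ log_evidence), the K-axiom yields O(log_evidence).
Applying K to premise 6 (O(log_evidence ⊃ ~encrypt_appeal)) and O(log_evidence) yields O(~encrypt_appeal).
Premise 8, O(disclose_prescription ⊃ encrypt_appeal), contraposes to O(~encrypt_appeal ⊃ ~disclose_prescription); with O(~encrypt_appeal) we get O(~disclose_prescription).
Premise 10 is O(hold_funds ⊃ disclose_prescription); contrapositively O(~disclose_prescription ⊃ ~hold_funds). Since O(~disclose_prescription) holds, K gives O(~hold_funds).
So O(~hold_funds) holds, i.e. hold_funds is forbidden. None of the other listed options is forbidden under the premises.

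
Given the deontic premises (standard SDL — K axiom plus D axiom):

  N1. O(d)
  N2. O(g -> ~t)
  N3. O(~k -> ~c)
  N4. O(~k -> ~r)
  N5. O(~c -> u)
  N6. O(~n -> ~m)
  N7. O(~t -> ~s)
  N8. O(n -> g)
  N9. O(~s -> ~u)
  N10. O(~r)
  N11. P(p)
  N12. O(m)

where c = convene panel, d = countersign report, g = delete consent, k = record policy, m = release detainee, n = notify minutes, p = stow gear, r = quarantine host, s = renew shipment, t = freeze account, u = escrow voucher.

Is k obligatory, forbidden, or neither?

Premise 12 gives O(m).
Premise 6, O(~n -> ~m), contraposes to O(m -> n); with O(m) we get O(n).
From O(n) and premise 8, O(n -> g), we obtain O(g).
From O(g) and premise 2, O(g -> ~t), we obtain O(~t).
With premise 7, O(~t -> ~s), the K-axiom yields O(~s).
Premise 9 is O(~s -> ~u); since O(~s), deontic closure gives O(~u).
Premise 5, O(~c -> u), contraposes to O(~u -> c); with O(~u) we get O(c).
Premise 3 is O(~k -> ~c); contrapositively O(c -> k). Since O(c) holds, K gives O(k).
Premises 1, 4, 10, 11 do not contribute to this derivation.
Hence k is obligatory.

Obligatory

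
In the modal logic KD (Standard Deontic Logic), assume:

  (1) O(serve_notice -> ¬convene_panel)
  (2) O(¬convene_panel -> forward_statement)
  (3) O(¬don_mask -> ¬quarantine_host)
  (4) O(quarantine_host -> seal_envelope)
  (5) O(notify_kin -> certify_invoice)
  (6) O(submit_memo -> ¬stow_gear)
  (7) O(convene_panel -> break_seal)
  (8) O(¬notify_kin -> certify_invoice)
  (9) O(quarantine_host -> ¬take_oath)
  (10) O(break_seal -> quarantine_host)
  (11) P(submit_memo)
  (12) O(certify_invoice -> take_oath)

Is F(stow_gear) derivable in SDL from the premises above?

Premise 6 is O(submit_memo -> ¬stow_gear), but O(submit_memo) is not derivable from the premises (the permission P(submit_memo) asserts only ¬O(¬submit_memo), not O(submit_memo)), so it does not yield O(¬stow_gear).
No other premise forces O(¬stow_gear). An ideal world satisfying every premise can still have stow_gear true, so F(stow_gear) is not derivable.

No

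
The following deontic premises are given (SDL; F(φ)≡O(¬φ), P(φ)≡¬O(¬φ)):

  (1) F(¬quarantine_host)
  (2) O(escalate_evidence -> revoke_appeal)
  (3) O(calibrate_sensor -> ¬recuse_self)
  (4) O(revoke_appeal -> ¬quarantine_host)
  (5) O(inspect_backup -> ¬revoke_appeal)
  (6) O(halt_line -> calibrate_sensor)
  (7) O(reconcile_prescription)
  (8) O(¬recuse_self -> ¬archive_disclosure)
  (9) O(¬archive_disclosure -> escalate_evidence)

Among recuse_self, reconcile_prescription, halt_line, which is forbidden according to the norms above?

halt_line

Premise 1 is F(¬quarantine_host), i.e. O(quarantine_host).
Premise 4, O(revoke_appeal -> ¬quarantine_host), contraposes to O(quarantine_host -> ¬revoke_appeal); with O(quarantine_host) we get O(¬revoke_appeal).
Premise 2, O(escalate_evidence -> revoke_appeal), contraposes to O(¬revoke_appeal -> ¬escalate_evidence); with O(¬revoke_appeal) we get O(¬escalate_evidence).
Premise 9 is O(¬archive_disclosure -> escalate_evidence); contrapositively O(¬escalate_evidence -> archive_disclosure). Since O(¬escalate_evidence) holds, K gives O(archive_disclosure).
Premise 8 is O(¬recuse_self -> ¬archive_disclosure); contrapositively O(archive_disclosure -> recuse_self). Since O(archive_disclosure) holds, K gives O(recuse_self).
The contrapositive of premise 3 (O(calibrate_sensor -> ¬recuse_self)) is O(recuse_self -> ¬calibrate_sensor), and O(recuse_self) is already established, so O(¬calibrate_sensor).
Premise 6 is O(halt_line -> calibrate_sensor); contrapositively O(¬calibrate_sensor -> ¬halt_line). Since O(¬calibrate_sensor) holds, K gives O(¬halt_line).
So O(¬halt_line) holds, i.e. halt_line is forbidden. None of the other listed options is forbidden under the premises.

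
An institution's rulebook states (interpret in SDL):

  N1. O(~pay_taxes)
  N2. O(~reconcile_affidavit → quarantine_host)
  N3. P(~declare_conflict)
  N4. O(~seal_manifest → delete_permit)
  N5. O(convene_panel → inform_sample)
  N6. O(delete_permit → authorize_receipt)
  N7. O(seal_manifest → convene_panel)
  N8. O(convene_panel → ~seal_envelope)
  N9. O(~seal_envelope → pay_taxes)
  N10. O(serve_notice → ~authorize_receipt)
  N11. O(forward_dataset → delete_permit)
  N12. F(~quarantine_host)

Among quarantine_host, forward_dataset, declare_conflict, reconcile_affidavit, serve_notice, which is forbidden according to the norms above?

serve_notice

From premise 1 we have O(~pay_taxes).
Premise 9, O(~seal_envelope → pay_taxes), contraposes to O(~pay_taxes → seal_envelope); with O(~pay_taxes) we get O(seal_envelope).
Premise 8, O(convene_panel → ~seal_envelope), contraposes to O(seal_envelope → ~convene_panel); with O(seal_envelope) we get O(~convene_panel).
The contrapositive of premise 7 (O(seal_manifest → convene_panel)) is O(~convene_panel → ~seal_manifest), and O(~convene_panel) is already established, so O(~seal_manifest).
With premise 4, O(~seal_manifest → delete_permit), the K-axiom yields O(delete_permit).
Premise 6 is O(delete_permit → authorize_receipt); since O(delete_permit), deontic closure gives O(authorize_receipt).
Premise 10, O(serve_notice → ~authorize_receipt), contraposes to O(authorize_receipt → ~serve_notice); with O(authorize_receipt) we get O(~serve_notice).
So O(~serve_notice) holds, i.e. serve_notice is forbidden. None of the other listed options is forbidden under the premises.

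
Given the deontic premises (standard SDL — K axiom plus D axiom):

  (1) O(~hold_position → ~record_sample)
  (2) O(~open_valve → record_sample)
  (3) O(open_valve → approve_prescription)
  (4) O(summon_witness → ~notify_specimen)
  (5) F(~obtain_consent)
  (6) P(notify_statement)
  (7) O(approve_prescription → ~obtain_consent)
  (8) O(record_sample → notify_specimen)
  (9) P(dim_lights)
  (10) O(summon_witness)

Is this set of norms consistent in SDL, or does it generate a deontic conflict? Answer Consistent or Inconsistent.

Inconsistent

Premise 10 gives O(summon_witness).
Premise 4 is O(summon_witness → ~notify_specimen); since O(summon_witness), deontic closure gives O(~notify_specimen).
Premise 8, O(record_sample → notify_specimen), contraposes to O(~notify_specimen → ~record_sample); with O(~notify_specimen) we get O(~record_sample).
Premise 2 is O(~open_valve → record_sample); contrapositively O(~record_sample → open_valve). Since O(~record_sample) holds, K gives O(open_valve).
With premise 3, O(open_valve → approve_prescription), the K-axiom yields O(approve_prescription).
With premise 7, O(approve_prescription → ~obtain_consent), the K-axiom yields O(~obtain_consent).
Yet premise 5 is F(~obtain_consent), i.e. O(obtain_consent).
We now have both O(~obtain_consent) and O(obtain_consent) — obtain_consent is simultaneously obligatory and forbidden, violating the D-axiom.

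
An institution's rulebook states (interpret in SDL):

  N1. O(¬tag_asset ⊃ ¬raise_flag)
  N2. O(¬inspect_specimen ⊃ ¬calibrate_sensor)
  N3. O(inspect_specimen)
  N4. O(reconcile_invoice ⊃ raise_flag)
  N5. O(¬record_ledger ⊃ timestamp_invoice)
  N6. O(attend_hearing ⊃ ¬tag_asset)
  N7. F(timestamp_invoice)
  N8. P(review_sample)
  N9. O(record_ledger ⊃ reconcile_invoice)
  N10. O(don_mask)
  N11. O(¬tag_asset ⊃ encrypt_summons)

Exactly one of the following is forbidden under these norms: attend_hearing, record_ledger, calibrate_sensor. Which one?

attend_hearing

Premise 7, F(timestamp_invoice), is equivalent to O(¬timestamp_invoice).
Premise 5, O(¬record_ledger ⊃ timestamp_invoice), contraposes to O(¬timestamp_invoice ⊃ record_ledger); with O(¬timestamp_invoice) we get O(record_ledger).
With premise 9, O(record_ledger ⊃ reconcile_invoice), the K-axiom yields O(reconcile_invoice).
From O(reconcile_invoice) and premise 4, O(reconcile_invoice ⊃ raise_flag), we obtain O(raise_flag).
Premise 1 is O(¬tag_asset ⊃ ¬raise_flag); contrapositively O(raise_flag ⊃ tag_asset). Since O(raise_flag) holds, K gives O(tag_asset).
Premise 6, O(attend_hearing ⊃ ¬tag_asset), contraposes to O(tag_asset ⊃ ¬attend_hearing); with O(tag_asset) we get O(¬attend_hearing).
So O(¬attend_hearing) holds, i.e. attend_hearing is forbidden. None of the other listed options is forbidden under the premises.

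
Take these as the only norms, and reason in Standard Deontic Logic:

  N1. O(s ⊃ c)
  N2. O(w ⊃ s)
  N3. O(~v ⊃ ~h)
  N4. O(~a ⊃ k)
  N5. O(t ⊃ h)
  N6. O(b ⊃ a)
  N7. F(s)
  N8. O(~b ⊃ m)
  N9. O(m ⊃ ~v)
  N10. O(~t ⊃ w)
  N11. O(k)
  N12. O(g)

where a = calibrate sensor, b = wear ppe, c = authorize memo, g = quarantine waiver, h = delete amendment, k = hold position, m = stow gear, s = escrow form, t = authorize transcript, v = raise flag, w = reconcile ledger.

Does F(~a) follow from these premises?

Yes

F(s) at premise 7 means O(~s).
The contrapositive of premise 2 (O(w ⊃ s)) is O(~s ⊃ ~w), and O(~s) is already established, so O(~w).
Premise 10, O(~t ⊃ w), contraposes to O(~w ⊃ t); with O(~w) we get O(t).
From O(t) and premise 5, O(t ⊃ h), we obtain O(h).
Premise 3 is O(~v ⊃ ~h); contrapositively O(h ⊃ v). Since O(h) holds, K gives O(v).
The contrapositive of premise 9 (O(m ⊃ ~v)) is O(v ⊃ ~m), and O(v) is already established, so O(~m).
The contrapositive of premise 8 (O(~b ⊃ m)) is O(~m ⊃ b), and O(~m) is already established, so O(b).
From O(b) and premise 6, O(b ⊃ a), we obtain O(a).
Premises 1, 4, 11, 12 do not contribute to this derivation.
So O(a) holds, i.e. F(~a). The claim follows.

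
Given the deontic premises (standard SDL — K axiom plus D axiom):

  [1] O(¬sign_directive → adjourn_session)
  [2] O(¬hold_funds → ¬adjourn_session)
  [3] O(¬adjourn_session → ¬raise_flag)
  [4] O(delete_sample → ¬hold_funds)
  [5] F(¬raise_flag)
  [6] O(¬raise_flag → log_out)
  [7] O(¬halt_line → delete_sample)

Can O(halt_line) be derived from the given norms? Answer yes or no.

Yes

Premise 5 is F(¬raise_flag), i.e. O(raise_flag).
Premise 3, O(¬adjourn_session → ¬raise_flag), contraposes to O(raise_flag → adjourn_session); with O(raise_flag) we get O(adjourn_session).
The contrapositive of premise 2 (O(¬hold_funds → ¬adjourn_session)) is O(adjourn_session → hold_funds), and O(adjourn_session) is already established, so O(hold_funds).
Premise 4 is O(delete_sample → ¬hold_funds); contrapositively O(hold_funds → ¬delete_sample). Since O(hold_funds) holds, K gives O(¬delete_sample).
The contrapositive of premise 7 (O(¬halt_line → delete_sample)) is O(¬delete_sample → halt_line), and O(¬delete_sample) is already established, so O(halt_line).
Premises 1, 6 do not contribute to this derivation.
So O(halt_line) follows.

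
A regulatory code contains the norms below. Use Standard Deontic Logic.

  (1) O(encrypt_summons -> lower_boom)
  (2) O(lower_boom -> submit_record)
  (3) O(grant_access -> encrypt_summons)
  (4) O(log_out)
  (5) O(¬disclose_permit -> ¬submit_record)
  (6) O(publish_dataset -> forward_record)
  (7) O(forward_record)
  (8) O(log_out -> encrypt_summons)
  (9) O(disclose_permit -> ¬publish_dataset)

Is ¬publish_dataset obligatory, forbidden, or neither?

Premise 4 states O(log_out) outright.
With premise 8, O(log_out -> encrypt_summons), the K-axiom yields O(encrypt_summons).
Applying K to premise 1 (O(encrypt_summons -> lower_boom)) and O(encrypt_summons) yields O(lower_boom).
Applying K to premise 2 (O(lower_boom -> submit_record)) and O(lower_boom) yields O(submit_record).
Premise 5 is O(¬disclose_permit -> ¬submit_record); contrapositively O(submit_record -> disclose_permit). Since O(submit_record) holds, K gives O(disclose_permit).
Premise 9 is O(disclose_permit -> ¬publish_dataset); since O(disclose_permit), deontic closure gives O(¬publish_dataset).
Premises 3, 6, 7 do not contribute to this derivation.
Hence ¬publish_dataset is obligatory.

Obligatory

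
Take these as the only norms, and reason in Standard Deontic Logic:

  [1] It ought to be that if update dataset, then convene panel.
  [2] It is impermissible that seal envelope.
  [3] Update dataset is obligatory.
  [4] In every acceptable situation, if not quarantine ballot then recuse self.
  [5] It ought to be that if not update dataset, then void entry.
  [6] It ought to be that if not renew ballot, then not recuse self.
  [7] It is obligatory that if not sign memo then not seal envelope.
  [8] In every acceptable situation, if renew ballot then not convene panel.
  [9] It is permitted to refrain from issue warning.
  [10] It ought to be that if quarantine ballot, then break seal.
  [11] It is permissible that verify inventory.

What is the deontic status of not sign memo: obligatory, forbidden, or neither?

Neither

Premise 7 is O(¬sign_memo → ¬seal_envelope); even if O(¬seal_envelope) held, inferring O(¬sign_memo) would be affirming the consequent — invalid.
No premise or chain of K-axiom applications forces O(¬sign_memo), and none forces O(sign_memo). So ¬sign_memo is neither obligatory nor forbidden under these norms.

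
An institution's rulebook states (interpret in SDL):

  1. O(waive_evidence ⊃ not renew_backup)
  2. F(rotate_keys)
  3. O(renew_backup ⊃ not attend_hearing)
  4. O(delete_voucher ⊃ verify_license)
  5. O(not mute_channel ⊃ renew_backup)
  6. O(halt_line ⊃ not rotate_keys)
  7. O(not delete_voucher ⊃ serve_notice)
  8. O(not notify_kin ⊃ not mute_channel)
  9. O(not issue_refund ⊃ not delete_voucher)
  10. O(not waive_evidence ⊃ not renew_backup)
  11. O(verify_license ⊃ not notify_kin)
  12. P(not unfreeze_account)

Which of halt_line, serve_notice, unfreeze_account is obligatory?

Premises 10 and 1 are O(not waive_evidence ⊃ not renew_backup) and O(waive_evidence ⊃ not renew_backup); every ideal world satisfies not waive_evidence or waive_evidence, so in either case not renew_backup holds — hence O(not renew_backup).
Premise 5, O(not mute_channel ⊃ renew_backup), contraposes to O(not renew_backup ⊃ mute_channel); with O(not renew_backup) we get O(mute_channel).
The contrapositive of premise 8 (O(not notify_kin ⊃ not mute_channel)) is O(mute_channel ⊃ notify_kin), and O(mute_channel) is already established, so O(notify_kin).
The contrapositive of premise 11 (O(verify_license ⊃ not notify_kin)) is O(notify_kin ⊃ not verify_license), and O(notify_kin) is already established, so O(not verify_license).
Premise 4, O(delete_voucher ⊃ verify_license), contraposes to O(not verify_license ⊃ not delete_voucher); with O(not verify_license) we get O(not delete_voucher).
With premise 7, O(not delete_voucher ⊃ serve_notice), the K-axiom yields O(serve_notice).
So O(serve_notice) holds — serve_notice is obligatory. None of the other listed options is made obligatory by any chain of premises.

serve_notice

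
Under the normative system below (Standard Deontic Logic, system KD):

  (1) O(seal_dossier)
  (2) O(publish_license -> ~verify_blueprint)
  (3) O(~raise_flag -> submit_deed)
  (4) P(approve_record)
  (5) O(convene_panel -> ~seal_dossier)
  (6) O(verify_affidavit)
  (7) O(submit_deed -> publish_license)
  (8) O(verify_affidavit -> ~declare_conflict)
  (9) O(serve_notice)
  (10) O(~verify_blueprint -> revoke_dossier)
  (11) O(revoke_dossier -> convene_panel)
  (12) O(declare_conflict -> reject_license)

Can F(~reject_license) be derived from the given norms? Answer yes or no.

No

Premise 12 is O(declare_conflict -> reject_license), but O(declare_conflict) is not derivable from the premises, so it does not yield O(reject_license).
No other premise forces O(reject_license). An ideal world satisfying every premise can still have ~reject_license true, so F(~reject_license) is not derivable.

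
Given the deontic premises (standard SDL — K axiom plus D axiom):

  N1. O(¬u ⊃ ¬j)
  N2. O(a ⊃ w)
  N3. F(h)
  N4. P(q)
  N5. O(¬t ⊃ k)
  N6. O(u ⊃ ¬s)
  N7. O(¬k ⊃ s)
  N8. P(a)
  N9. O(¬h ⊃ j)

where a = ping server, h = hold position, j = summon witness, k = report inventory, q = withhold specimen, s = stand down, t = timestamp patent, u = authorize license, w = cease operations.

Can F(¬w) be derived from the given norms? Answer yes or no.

Premise 2 is O(a ⊃ w), but O(a) is not derivable from the premises (the permission P(a) asserts only ¬O(¬a), not O(a)), so it does not yield O(w).
No other premise forces O(w). An ideal world satisfying every premise can still have ¬w true, so F(¬w) is not derivable.

No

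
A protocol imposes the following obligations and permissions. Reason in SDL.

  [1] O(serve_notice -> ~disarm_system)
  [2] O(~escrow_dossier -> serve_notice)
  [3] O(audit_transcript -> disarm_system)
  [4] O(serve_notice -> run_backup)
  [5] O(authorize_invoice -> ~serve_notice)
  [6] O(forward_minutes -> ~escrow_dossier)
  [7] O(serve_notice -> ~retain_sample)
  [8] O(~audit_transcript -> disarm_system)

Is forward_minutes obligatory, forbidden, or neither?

By case analysis on audit_transcript: premise 3 gives O(audit_transcript -> disarm_system) and premise 8 gives O(~audit_transcript -> disarm_system), so O(disarm_system) either way.
Premise 1 is O(serve_notice -> ~disarm_system); contrapositively O(disarm_system -> ~serve_notice). Since O(disarm_system) holds, K gives O(~serve_notice).
Premise 2, O(~escrow_dossier -> serve_notice), contraposes to O(~serve_notice -> escrow_dossier); with O(~serve_notice) we get O(escrow_dossier).
Premise 6, O(forward_minutes -> ~escrow_dossier), contraposes to O(escrow_dossier -> ~forward_minutes); with O(escrow_dossier) we get O(~forward_minutes).
Premises 4, 5, 7 do not contribute to this derivation.
Thus O(~forward_minutes), which is F(forward_minutes): forward_minutes is forbidden.

Forbidden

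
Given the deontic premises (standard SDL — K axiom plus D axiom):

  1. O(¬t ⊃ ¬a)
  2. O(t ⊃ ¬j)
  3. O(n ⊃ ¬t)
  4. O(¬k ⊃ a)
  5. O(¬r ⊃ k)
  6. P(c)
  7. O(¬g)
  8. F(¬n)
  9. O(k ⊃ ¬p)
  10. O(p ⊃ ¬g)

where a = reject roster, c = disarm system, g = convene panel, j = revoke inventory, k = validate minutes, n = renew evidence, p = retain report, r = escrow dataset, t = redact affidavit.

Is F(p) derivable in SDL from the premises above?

Premise 8, F(¬n), is equivalent to O(n).
From O(n) and premise 3, O(n ⊃ ¬t), we obtain O(¬t).
From O(¬t) and premise 1, O(¬t ⊃ ¬a), we obtain O(¬a).
Premise 4 is O(¬k ⊃ a); contrapositively O(¬a ⊃ k). Since O(¬a) holds, K gives O(k).
Applying K to premise 9 (O(k ⊃ ¬p)) and O(k) yields O(¬p).
Premises 2, 5, 6, 7, 10 do not contribute to this derivation.
So O(¬p) holds, i.e. F(p). The claim follows.

Yes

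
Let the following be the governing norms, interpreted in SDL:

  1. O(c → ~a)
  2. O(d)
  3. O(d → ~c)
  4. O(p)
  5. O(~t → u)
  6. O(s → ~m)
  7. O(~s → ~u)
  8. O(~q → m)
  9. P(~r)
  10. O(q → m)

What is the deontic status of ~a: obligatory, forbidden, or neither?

Premise 1 is O(c → ~a), but O(c) is not derivable from the premises, so it does not yield O(~a).
No premise or chain of K-axiom applications forces O(~a), and none forces O(a). So ~a is neither obligatory nor forbidden under these norms.

Neither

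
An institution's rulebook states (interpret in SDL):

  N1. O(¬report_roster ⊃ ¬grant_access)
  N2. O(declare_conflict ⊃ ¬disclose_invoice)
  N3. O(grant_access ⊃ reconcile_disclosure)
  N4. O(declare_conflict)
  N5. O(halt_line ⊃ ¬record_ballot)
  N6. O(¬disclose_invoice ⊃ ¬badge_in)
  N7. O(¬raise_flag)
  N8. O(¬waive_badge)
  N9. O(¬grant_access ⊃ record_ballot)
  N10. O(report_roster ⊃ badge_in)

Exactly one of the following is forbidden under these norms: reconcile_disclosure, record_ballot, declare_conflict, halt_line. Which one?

From premise 4 we have O(declare_conflict).
From O(declare_conflict) and premise 2, O(declare_conflict ⊃ ¬disclose_invoice), we obtain O(¬disclose_invoice).
Premise 6 is O(¬disclose_invoice ⊃ ¬badge_in); since O(¬disclose_invoice), deontic closure gives O(¬badge_in).
Premise 10 is O(report_roster ⊃ badge_in); contrapositively O(¬badge_in ⊃ ¬report_roster). Since O(¬badge_in) holds, K gives O(¬report_roster).
From O(¬report_roster) and premise 1, O(¬report_roster ⊃ ¬grant_access), we obtain O(¬grant_access).
Premise 9 is O(¬grant_access ⊃ record_ballot); since O(¬grant_access), deontic closure gives O(record_ballot).
Premise 5 is O(halt_line ⊃ ¬record_ballot); contrapositively O(record_ballot ⊃ ¬halt_line). Since O(record_ballot) holds, K gives O(¬halt_line).
So O(¬halt_line) holds, i.e. halt_line is forbidden. None of the other listed options is forbidden under the premises.

halt_line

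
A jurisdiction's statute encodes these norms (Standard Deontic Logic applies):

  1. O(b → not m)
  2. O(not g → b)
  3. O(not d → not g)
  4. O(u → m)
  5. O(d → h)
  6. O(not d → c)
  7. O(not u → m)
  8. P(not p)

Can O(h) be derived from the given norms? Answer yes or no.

Yes

Premises 4 and 7 are O(u → m) and O(not u → m); every ideal world satisfies u or not u, so in either case m holds — hence O(m).
The contrapositive of premise 1 (O(b → not m)) is O(m → not b), and O(m) is already established, so O(not b).
The contrapositive of premise 2 (O(not g → b)) is O(not b → g), and O(not b) is already established, so O(g).
Premise 3, O(not d → not g), contraposes to O(g → d); with O(g) we get O(d).
Premise 5 is O(d → h); since O(d), deontic closure gives O(h).
Premises 6, 8 do not contribute to this derivation.
So O(h) follows.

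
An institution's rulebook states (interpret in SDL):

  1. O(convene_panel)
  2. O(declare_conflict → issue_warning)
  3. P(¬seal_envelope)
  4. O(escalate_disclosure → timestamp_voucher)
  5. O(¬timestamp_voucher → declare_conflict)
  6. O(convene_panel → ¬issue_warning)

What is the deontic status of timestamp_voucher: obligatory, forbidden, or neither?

From premise 1 we have O(convene_panel).
Applying K to premise 6 (O(convene_panel → ¬issue_warning)) and O(convene_panel) yields O(¬issue_warning).
The contrapositive of premise 2 (O(declare_conflict → issue_warning)) is O(¬issue_warning → ¬declare_conflict), and O(¬issue_warning) is already established, so O(¬declare_conflict).
Premise 5, O(¬timestamp_voucher → declare_conflict), contraposes to O(¬declare_conflict → timestamp_voucher); with O(¬declare_conflict) we get O(timestamp_voucher).
Premises 3, 4 do not contribute to this derivation.
Hence timestamp_voucher is obligatory.

Obligatory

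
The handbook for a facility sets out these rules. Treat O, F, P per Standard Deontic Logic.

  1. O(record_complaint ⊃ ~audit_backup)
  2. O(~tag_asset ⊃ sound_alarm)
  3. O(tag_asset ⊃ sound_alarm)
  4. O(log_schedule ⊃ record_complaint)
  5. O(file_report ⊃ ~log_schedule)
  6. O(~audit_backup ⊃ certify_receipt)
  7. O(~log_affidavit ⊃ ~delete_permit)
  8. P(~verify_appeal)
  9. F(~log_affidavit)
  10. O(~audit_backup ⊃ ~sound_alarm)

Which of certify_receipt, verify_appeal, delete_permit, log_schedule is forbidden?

Premises 3 and 2 are O(tag_asset ⊃ sound_alarm) and O(~tag_asset ⊃ sound_alarm); every ideal world satisfies tag_asset or ~tag_asset, so in either case sound_alarm holds — hence O(sound_alarm).
Premise 10, O(~audit_backup ⊃ ~sound_alarm), contraposes to O(sound_alarm ⊃ audit_backup); with O(sound_alarm) we get O(audit_backup).
Premise 1, O(record_complaint ⊃ ~audit_backup), contraposes to O(audit_backup ⊃ ~record_complaint); with O(audit_backup) we get O(~record_complaint).
The contrapositive of premise 4 (O(log_schedule ⊃ record_complaint)) is O(~record_complaint ⊃ ~log_schedule), and O(~record_complaint) is already established, so O(~log_schedule).
So O(~log_schedule) holds, i.e. log_schedule is forbidden. None of the other listed options is forbidden under the premises.

log_schedule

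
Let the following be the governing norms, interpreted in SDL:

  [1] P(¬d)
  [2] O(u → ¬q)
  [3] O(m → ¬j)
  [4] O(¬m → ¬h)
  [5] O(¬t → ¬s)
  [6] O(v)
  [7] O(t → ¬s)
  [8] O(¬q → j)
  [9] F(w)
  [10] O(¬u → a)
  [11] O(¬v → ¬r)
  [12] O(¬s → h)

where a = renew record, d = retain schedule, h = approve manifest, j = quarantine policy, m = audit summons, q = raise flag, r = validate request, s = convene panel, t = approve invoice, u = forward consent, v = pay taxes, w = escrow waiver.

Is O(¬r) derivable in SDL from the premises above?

No

Premise 11 is O(¬v → ¬r), but O(¬v) is not derivable from the premises, so it does not yield O(¬r).
No other premise forces O(¬r). An ideal world satisfying every premise can still have ¬r false, so O(¬r) is not derivable.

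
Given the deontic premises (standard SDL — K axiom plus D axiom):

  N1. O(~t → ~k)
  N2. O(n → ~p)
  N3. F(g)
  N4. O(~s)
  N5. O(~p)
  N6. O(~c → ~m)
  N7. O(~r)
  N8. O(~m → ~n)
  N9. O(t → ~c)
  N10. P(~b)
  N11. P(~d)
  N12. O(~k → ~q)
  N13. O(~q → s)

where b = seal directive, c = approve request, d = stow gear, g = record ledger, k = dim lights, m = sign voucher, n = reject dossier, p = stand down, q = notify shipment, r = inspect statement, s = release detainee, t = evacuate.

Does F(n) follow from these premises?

Premise 4 states O(~s) outright.
Premise 13 is O(~q → s); contrapositively O(~s → q). Since O(~s) holds, K gives O(q).
Premise 12, O(~k → ~q), contraposes to O(q → k); with O(q) we get O(k).
Premise 1, O(~t → ~k), contraposes to O(k → t); with O(k) we get O(t).
From O(t) and premise 9, O(t → ~c), we obtain O(~c).
With premise 6, O(~c → ~m), the K-axiom yields O(~m).
With premise 8, O(~m → ~n), the K-axiom yields O(~n).
Premises 2, 3, 5, 7, 10, 11 do not contribute to this derivation.
So O(~n) holds, i.e. F(n). The claim follows.

Yes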